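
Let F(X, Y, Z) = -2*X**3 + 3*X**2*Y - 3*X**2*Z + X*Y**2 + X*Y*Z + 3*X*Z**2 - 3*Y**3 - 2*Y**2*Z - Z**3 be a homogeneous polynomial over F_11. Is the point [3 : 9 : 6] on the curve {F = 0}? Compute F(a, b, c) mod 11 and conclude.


F(3,9,6) ≡ 10 (mod 11); P is NOT on the curve.

Evaluate F(3, 9, 6) term-by-term (mod 11).
  -2*X**3 ↦ -2·27·1·1 = -54
  3*X**2*Y ↦ 3·9·9·1 = 243
  -3*X**2*Z ↦ -3·9·1·6 = -162
  X*Y**2 ↦ 1·3·81·1 = 243
  X*Y*Z ↦ 1·3·9·6 = 162
  3*X*Z**2 ↦ 3·3·1·36 = 324
  -3*Y**3 ↦ -3·1·729·1 = -2187
  -2*Y**2*Z ↦ -2·1·81·6 = -972
  -Z**3 ↦ -1·1·1·216 = -216
Sum: F(3, 9, 6) = (-54) + (243) + (-162) + (243) + (162) + (324) + (-2187) + (-972) + (-216) = -2619.
Reducing mod 11: -2619 ≡ 10 (mod 11).
Since F(a, b, c) ≡ 10 ≠ 0 (mod 11), P does NOT lie on the curve.


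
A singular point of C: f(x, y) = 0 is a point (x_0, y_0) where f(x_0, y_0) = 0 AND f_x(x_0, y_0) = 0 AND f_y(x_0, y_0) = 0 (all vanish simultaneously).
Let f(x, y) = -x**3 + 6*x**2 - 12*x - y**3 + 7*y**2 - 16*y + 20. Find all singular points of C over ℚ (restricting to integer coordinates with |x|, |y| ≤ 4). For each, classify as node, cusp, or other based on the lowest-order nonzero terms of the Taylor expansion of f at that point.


Singular points: {(2, 2)}; classification: cusp.

Compute partial derivatives:
  f_x = -3*x**2 + 12*x - 12.
  f_y = -3*y**2 + 14*y - 16.
Scan x_0 ∈ {−4, ..., 4}. For each x_0, f_y(x_0, y) is a polynomial in y; find its integer roots y ∈ {−4, ..., 4}, then test f_x and f at those candidates.
  x = -4: f_y(-4, y) = -3*y**2 + 14*y - 16; vanishes at y ∈ {2}. (-4, 2): f_x = -108 ≠ 0.
  x = -3: f_y(-3, y) = -3*y**2 + 14*y - 16; vanishes at y ∈ {2}. (-3, 2): f_x = -75 ≠ 0.
  x = -2: f_y(-2, y) = -3*y**2 + 14*y - 16; vanishes at y ∈ {2}. (-2, 2): f_x = -48 ≠ 0.
  x = -1: f_y(-1, y) = -3*y**2 + 14*y - 16; vanishes at y ∈ {2}. (-1, 2): f_x = -27 ≠ 0.
  x = 0: f_y(0, y) = -3*y**2 + 14*y - 16; vanishes at y ∈ {2}. (0, 2): f_x = -12 ≠ 0.
  x = 1: f_y(1, y) = -3*y**2 + 14*y - 16; vanishes at y ∈ {2}. (1, 2): f_x = -3 ≠ 0.
  x = 2: f_y(2, y) = -3*y**2 + 14*y - 16; vanishes at y ∈ {2}. (2, 2): f_x = 0, f = 0 — SINGULAR.
  x = 3: f_y(3, y) = -3*y**2 + 14*y - 16; vanishes at y ∈ {2}. (3, 2): f_x = -3 ≠ 0.
  x = 4: f_y(4, y) = -3*y**2 + 14*y - 16; vanishes at y ∈ {2}. (4, 2): f_x = -12 ≠ 0.
Only singular point on the grid: (2, 2).
Classify: substitute x = 2 + u, y = 2 + v and expand: f = -u**3 - v**3 + v**2.
No constant or linear terms (consistent with a singular point). Quadratic part: v**2. Cubic part: -u**3 - v**3.
The quadratic part v**2 is a perfect square, so there is a single (double) tangent line v = 0, i.e. y = 2. Restricting the cubic part to that line (v = 0) leaves -u**3 ≠ 0, so f is not divisible by v and the branch is v² ≈ u**3 to lowest order — this is a cusp.
Classification: cusp.


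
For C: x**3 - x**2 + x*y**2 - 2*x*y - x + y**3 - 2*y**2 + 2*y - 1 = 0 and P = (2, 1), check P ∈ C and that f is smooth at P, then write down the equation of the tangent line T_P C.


Tangent line at P: 6*x + y - 13 = 0.

Step 1: f(2, 1) = 0, so P lies on C.
Step 2: partial derivatives
  f_x(x, y) = 3*x**2 - 2*x + y**2 - 2*y - 1, f_y(x, y) = 2*x*y - 2*x + 3*y**2 - 4*y + 2.
  f_x(P) = 6, f_y(P) = 1 (gradient nonzero, so P is smooth).
Step 3: tangent line at P: 6·(x − 2) + 1·(y − 1) = 0.
Expanding: 6*x + y - 13 = 0.


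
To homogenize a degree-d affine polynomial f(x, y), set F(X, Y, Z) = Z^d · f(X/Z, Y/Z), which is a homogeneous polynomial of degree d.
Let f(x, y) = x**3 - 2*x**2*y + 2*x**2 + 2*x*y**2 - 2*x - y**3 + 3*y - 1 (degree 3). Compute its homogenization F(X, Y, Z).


F(X, Y, Z) = X**3 - 2*X**2*Y + 2*X**2*Z + 2*X*Y**2 - 2*X*Z**2 - Y**3 + 3*Y*Z**2 - Z**3

deg(f) = 3.
Substitute x = X/Z, y = Y/Z into f, then multiply by Z^3.
  monomial 1·x^3·y^0 ↦ 1·X^3·Y^0·Z^0.
  monomial -2·x^2·y^1 ↦ -2·X^2·Y^1·Z^0.
  monomial 2·x^2·y^0 ↦ 2·X^2·Y^0·Z^1.
  monomial 2·x^1·y^2 ↦ 2·X^1·Y^2·Z^0.
  monomial -2·x^1·y^0 ↦ -2·X^1·Y^0·Z^2.
  monomial -1·x^0·y^3 ↦ -1·X^0·Y^3·Z^0.
  monomial 3·x^0·y^1 ↦ 3·X^0·Y^1·Z^2.
  monomial -1·x^0·y^0 ↦ -1·X^0·Y^0·Z^3.
Collecting: F(X, Y, Z) = X**3 - 2*X**2*Y + 2*X**2*Z + 2*X*Y**2 - 2*X*Z**2 - Y**3 + 3*Y*Z**2 - Z**3.


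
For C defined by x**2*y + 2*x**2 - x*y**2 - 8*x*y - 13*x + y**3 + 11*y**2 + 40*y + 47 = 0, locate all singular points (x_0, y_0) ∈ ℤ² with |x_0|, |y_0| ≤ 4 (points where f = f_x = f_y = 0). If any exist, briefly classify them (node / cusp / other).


Singular points: {(1, -3)}; classification: node.

Compute partial derivatives:
  f_x = 2*x*y + 4*x - y**2 - 8*y - 13.
  f_y = x**2 - 2*x*y - 8*x + 3*y**2 + 22*y + 40.
Scan x_0 ∈ {−4, ..., 4}. For each x_0, f_y(x_0, y) is a polynomial in y; find its integer roots y ∈ {−4, ..., 4}, then test f_x and f at those candidates.
  x = -4: f_y(-4, y) = 3*y**2 + 30*y + 88; no integer root y with |y| ≤ 4.
  x = -3: f_y(-3, y) = 3*y**2 + 28*y + 73; no integer root y with |y| ≤ 4.
  x = -2: f_y(-2, y) = 3*y**2 + 26*y + 60; no integer root y with |y| ≤ 4.
  x = -1: f_y(-1, y) = 3*y**2 + 24*y + 49; no integer root y with |y| ≤ 4.
  x = 0: f_y(0, y) = 3*y**2 + 22*y + 40; vanishes at y ∈ {-4}. (0, -4): f_x = 3 ≠ 0.
  x = 1: f_y(1, y) = 3*y**2 + 20*y + 33; vanishes at y ∈ {-3}. (1, -3): f_x = 0, f = 0 — SINGULAR.
  x = 2: f_y(2, y) = 3*y**2 + 18*y + 28; no integer root y with |y| ≤ 4.
  x = 3: f_y(3, y) = 3*y**2 + 16*y + 25; no integer root y with |y| ≤ 4.
  x = 4: f_y(4, y) = 3*y**2 + 14*y + 24; no integer root y with |y| ≤ 4.
Only singular point on the grid: (1, -3).
Classify: substitute x = 1 + u, y = -3 + v and expand: f = u**2*v - u**2 - u*v**2 + v**3 + v**2.
No constant or linear terms (consistent with a singular point). Quadratic part: -u**2 + v**2. Cubic part: u**2*v - u*v**2 + v**3.
The quadratic part v**2 - u**2 = (v − u)(v + u) splits into two distinct linear factors, so there are two distinct tangent lines y − -3 = ±(x − 1) — this is a node (ordinary double point).
Classification: node.


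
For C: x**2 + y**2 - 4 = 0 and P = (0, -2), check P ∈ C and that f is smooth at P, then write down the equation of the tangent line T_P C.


Tangent line at P: -4*y - 8 = 0.

Step 1: f(0, -2) = 0, so P lies on C.
Step 2: partial derivatives
  f_x(x, y) = 2*x, f_y(x, y) = 2*y.
  f_x(P) = 0, f_y(P) = -4 (gradient nonzero, so P is smooth).
Step 3: tangent line at P: 0·(x − 0) + -4·(y − -2) = 0.
Expanding: -4*y - 8 = 0.


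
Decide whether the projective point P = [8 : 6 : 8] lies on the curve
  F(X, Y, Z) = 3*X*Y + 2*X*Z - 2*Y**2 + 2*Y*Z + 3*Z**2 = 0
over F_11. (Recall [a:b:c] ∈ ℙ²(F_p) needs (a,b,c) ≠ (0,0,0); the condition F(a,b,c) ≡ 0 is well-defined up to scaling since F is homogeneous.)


F(8,6,8) ≡ 4 (mod 11); P is NOT on the curve.

Evaluate F(8, 6, 8) term-by-term (mod 11).
  3*X*Y ↦ 3·8·6·1 = 144
  2*X*Z ↦ 2·8·1·8 = 128
  -2*Y**2 ↦ -2·1·36·1 = -72
  2*Y*Z ↦ 2·1·6·8 = 96
  3*Z**2 ↦ 3·1·1·64 = 192
Sum: F(8, 6, 8) = (144) + (128) + (-72) + (96) + (192) = 488.
Reducing mod 11: 488 ≡ 4 (mod 11).
Since F(a, b, c) ≡ 4 ≠ 0 (mod 11), P does NOT lie on the curve.


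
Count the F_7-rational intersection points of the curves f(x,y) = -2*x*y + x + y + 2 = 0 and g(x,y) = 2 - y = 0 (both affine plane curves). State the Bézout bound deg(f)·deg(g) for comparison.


Common zeros: {(6, 2)}; count = 1; Bézout bound = 2.

deg(f) = 2, deg(g) = 1, so Bézout bound = 2.
Scan x ∈ F_7. For each x, list the y ∈ F_7 with f(x, y) ≡ 0 and those with g(x, y) ≡ 0 (mod 7); the common zeros in that column are the intersection.
  x = 0: f ≡ 0 at y ∈ {5}; g ≡ 0 at y ∈ {2}; common: ∅.
  x = 1: f ≡ 0 at y ∈ {3}; g ≡ 0 at y ∈ {2}; common: ∅.
  x = 2: f ≡ 0 at y ∈ {6}; g ≡ 0 at y ∈ {2}; common: ∅.
  x = 3: f ≡ 0 at y ∈ {1}; g ≡ 0 at y ∈ {2}; common: ∅.
  x = 4: f ≡ 0 at y ∈ ∅; g ≡ 0 at y ∈ {2}; common: ∅.
  x = 5: f ≡ 0 at y ∈ {0}; g ≡ 0 at y ∈ {2}; common: ∅.
  x = 6: f ≡ 0 at y ∈ {2}; g ≡ 0 at y ∈ {2}; common: {2}.
Collecting: common zeros = {(6, 2)}, so the count is 1.
Comparison with the Bézout bound: 1 ≤ 2 = deg(f)·deg(g), as expected for curves with no common component (the affine F_7-count falls short of the bound because intersections may lie at infinity, over extension fields, or carry multiplicity).


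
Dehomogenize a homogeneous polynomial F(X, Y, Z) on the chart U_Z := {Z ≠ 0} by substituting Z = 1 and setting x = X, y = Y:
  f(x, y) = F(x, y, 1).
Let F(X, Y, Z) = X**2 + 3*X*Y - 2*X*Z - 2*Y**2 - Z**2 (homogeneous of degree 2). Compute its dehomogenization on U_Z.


f(x, y) = x**2 + 3*x*y - 2*x - 2*y**2 - 1

On U_Z we set Z = 1. Each monomial c·X^i·Y^j·Z^k in F becomes c·x^i·y^j·1^k = c·x^i·y^j.
Substituting Z = 1: F(X, Y, 1) = x**2 + 3*x*y - 2*x - 2*y**2 - 1.
Note: deg(f) ≤ deg(F) = 2; strict inequality happens when F is divisible by Z (lost terms).


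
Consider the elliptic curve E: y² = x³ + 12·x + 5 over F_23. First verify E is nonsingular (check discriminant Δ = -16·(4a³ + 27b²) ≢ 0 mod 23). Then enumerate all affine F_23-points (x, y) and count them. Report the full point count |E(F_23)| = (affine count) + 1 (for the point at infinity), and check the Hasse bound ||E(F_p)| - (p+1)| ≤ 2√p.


Affine points = {(1, 8), (1, 15), (4, 5), (4, 18), (5, 11), (5, 12), (7, 8), (7, 15), (13, 9), (13, 14), (15, 8), (15, 15), (17, 4), (17, 19), (18, 2), (18, 21), (19, 10), (19, 13)}; affine count = 18; |E(F_23)| = 19.

Discriminant check: Δ ∝ 4a³ + 27b² = 4·12³ + 27·5² = 4·1728 + 27·25 ≡ 20 (mod 23). Nonzero ⇒ E is nonsingular.
For each x ∈ F_23, compute rhs = x³ + 12·x + 5 mod 23, then count y ∈ F_23 with y² ≡ rhs.
  x = 0: rhs = 5, matching y values: none (0 points).
  x = 1: rhs = 18, matching y values: 8, 15 (2 points).
  x = 2: rhs = 14, matching y values: none (0 points).
  x = 3: rhs = 22, matching y values: none (0 points).
  x = 4: rhs = 2, matching y values: 5, 18 (2 points).
  x = 5: rhs = 6, matching y values: 11, 12 (2 points).
  x = 6: rhs = 17, matching y values: none (0 points).
  x = 7: rhs = 18, matching y values: 8, 15 (2 points).
  x = 8: rhs = 15, matching y values: none (0 points).
  x = 9: rhs = 14, matching y values: none (0 points).
  x = 10: rhs = 21, matching y values: none (0 points).
  x = 11: rhs = 19, matching y values: none (0 points).
  x = 12: rhs = 14, matching y values: none (0 points).
  x = 13: rhs = 12, matching y values: 9, 14 (2 points).
  x = 14: rhs = 19, matching y values: none (0 points).
  x = 15: rhs = 18, matching y values: 8, 15 (2 points).
  x = 16: rhs = 15, matching y values: none (0 points).
  x = 17: rhs = 16, matching y values: 4, 19 (2 points).
  x = 18: rhs = 4, matching y values: 2, 21 (2 points).
  x = 19: rhs = 8, matching y values: 10, 13 (2 points).
  x = 20: rhs = 11, matching y values: none (0 points).
  x = 21: rhs = 19, matching y values: none (0 points).
  x = 22: rhs = 15, matching y values: none (0 points).
Total affine count: 18.
Full point count |E(F_23)| = 18 + 1 = 19.
Hasse bound: |19 − (23+1)| = |-5| = 5 ≤ 2√23 ≈ 9.5917 ✓.


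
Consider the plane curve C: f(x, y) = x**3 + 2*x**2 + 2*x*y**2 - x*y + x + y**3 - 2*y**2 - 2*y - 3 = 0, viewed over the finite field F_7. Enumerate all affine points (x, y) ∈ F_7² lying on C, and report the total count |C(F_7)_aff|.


Affine F_7-points: {(0, 2), (0, 3), (0, 4), (2, 1), (3, 5), (4, 1), (5, 2), (6, 1), (6, 4), (6, 6)}; count = 10.

For each of the 49 pairs (x, y) ∈ F_7², evaluate f(x, y) mod 7. Record the zeros.
  x = 0: [0↦4, 1↦1, 2↦0, 3↦0, 4↦0, 5↦6, 6↦3]  zeros at y ∈ {2, 3, 4}
  x = 1: [0↦1, 1↦6, 2↦3, 3↦5, 4↦4, 5↦6, 6↦3]  zeros at y ∈ ∅
  x = 2: [0↦1, 1↦0, 2↦2, 3↦6, 4↦4, 5↦2, 6↦6]  zeros at y ∈ {1}
  x = 3: [0↦3, 1↦3, 2↦3, 3↦2, 4↦6, 5↦0, 6↦4]  zeros at y ∈ {5}
  x = 4: [0↦6, 1↦0, 2↦5, 3↦6, 4↦2, 5↦6, 6↦3]  zeros at y ∈ {1}
  x = 5: [0↦2, 1↦4, 2↦0, 3↦3, 4↦5, 5↦5, 6↦2]  zeros at y ∈ {2}
  x = 6: [0↦4, 1↦0, 2↦1, 3↦6, 4↦0, 5↦3, 6↦0]  zeros at y ∈ {1, 4, 6}
Collecting zeros: affine points = {(0, 2), (0, 3), (0, 4), (2, 1), (3, 5), (4, 1), (5, 2), (6, 1), (6, 4), (6, 6)}.
Total count |C(F_7)_aff| = 10.


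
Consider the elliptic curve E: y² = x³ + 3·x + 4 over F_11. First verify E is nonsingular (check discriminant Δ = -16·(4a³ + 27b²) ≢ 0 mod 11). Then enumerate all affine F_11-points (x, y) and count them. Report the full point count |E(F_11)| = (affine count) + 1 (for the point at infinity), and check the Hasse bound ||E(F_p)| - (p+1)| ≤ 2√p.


Affine points = {(0, 2), (0, 9), (4, 5), (4, 6), (5, 1), (5, 10), (7, 4), (7, 7), (8, 1), (8, 10), (9, 1), (9, 10), (10, 0)}; affine count = 13; |E(F_11)| = 14.

Discriminant check: Δ ∝ 4a³ + 27b² = 4·3³ + 27·4² = 4·27 + 27·16 ≡ 1 (mod 11). Nonzero ⇒ E is nonsingular.
For each x ∈ F_11, compute rhs = x³ + 3·x + 4 mod 11, then count y ∈ F_11 with y² ≡ rhs.
  x = 0: rhs = 4, matching y values: 2, 9 (2 points).
  x = 1: rhs = 8, matching y values: none (0 points).
  x = 2: rhs = 7, matching y values: none (0 points).
  x = 3: rhs = 7, matching y values: none (0 points).
  x = 4: rhs = 3, matching y values: 5, 6 (2 points).
  x = 5: rhs = 1, matching y values: 1, 10 (2 points).
  x = 6: rhs = 7, matching y values: none (0 points).
  x = 7: rhs = 5, matching y values: 4, 7 (2 points).
  x = 8: rhs = 1, matching y values: 1, 10 (2 points).
  x = 9: rhs = 1, matching y values: 1, 10 (2 points).
  x = 10: rhs = 0, matching y values: 0 (1 points).
Total affine count: 13.
Full point count |E(F_11)| = 13 + 1 = 14.
Hasse bound: |14 − (11+1)| = |2| = 2 ≤ 2√11 ≈ 6.6332 ✓.


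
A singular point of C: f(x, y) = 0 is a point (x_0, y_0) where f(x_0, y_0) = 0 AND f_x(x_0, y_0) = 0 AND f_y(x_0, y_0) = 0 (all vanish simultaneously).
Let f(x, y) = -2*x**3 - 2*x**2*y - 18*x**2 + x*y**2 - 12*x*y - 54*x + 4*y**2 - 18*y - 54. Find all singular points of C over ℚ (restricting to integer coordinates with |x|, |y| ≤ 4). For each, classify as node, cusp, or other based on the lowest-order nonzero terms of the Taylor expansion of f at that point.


Singular points: {(-3, 0)}; classification: cusp.

Compute partial derivatives:
  f_x = -6*x**2 - 4*x*y - 36*x + y**2 - 12*y - 54.
  f_y = -2*x**2 + 2*x*y - 12*x + 8*y - 18.
Scan x_0 ∈ {−4, ..., 4}. For each x_0, f_y(x_0, y) is a polynomial in y; find its integer roots y ∈ {−4, ..., 4}, then test f_x and f at those candidates.
  x = -4: f_y(-4, y) = -2; no integer root y with |y| ≤ 4.
  x = -3: f_y(-3, y) = 2*y; vanishes at y ∈ {0}. (-3, 0): f_x = 0, f = 0 — SINGULAR.
  x = -2: f_y(-2, y) = 4*y - 2; no integer root y with |y| ≤ 4.
  x = -1: f_y(-1, y) = 6*y - 8; no integer root y with |y| ≤ 4.
  x = 0: f_y(0, y) = 8*y - 18; no integer root y with |y| ≤ 4.
  x = 1: f_y(1, y) = 10*y - 32; no integer root y with |y| ≤ 4.
  x = 2: f_y(2, y) = 12*y - 50; no integer root y with |y| ≤ 4.
  x = 3: f_y(3, y) = 14*y - 72; no integer root y with |y| ≤ 4.
  x = 4: f_y(4, y) = 16*y - 98; no integer root y with |y| ≤ 4.
Only singular point on the grid: (-3, 0).
Classify: substitute x = -3 + u, y = 0 + v and expand: f = -2*u**3 - 2*u**2*v + u*v**2 + v**2.
No constant or linear terms (consistent with a singular point). Quadratic part: v**2. Cubic part: -2*u**3 - 2*u**2*v + u*v**2.
The quadratic part v**2 is a perfect square, so there is a single (double) tangent line v = 0, i.e. y = 0. Restricting the cubic part to that line (v = 0) leaves -2*u**3 ≠ 0, so f is not divisible by v and the branch is v² ≈ 2*u**3 to lowest order — this is a cusp.
Classification: cusp.


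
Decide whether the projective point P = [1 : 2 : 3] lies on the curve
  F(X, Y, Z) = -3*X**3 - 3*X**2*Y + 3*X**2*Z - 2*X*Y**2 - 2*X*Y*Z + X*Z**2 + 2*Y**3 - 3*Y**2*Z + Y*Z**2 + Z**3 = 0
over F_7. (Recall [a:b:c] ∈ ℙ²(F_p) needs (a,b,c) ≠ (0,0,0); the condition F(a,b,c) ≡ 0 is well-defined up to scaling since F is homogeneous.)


F(1,2,3) ≡ 0 (mod 7); P is on the curve.

Evaluate F(1, 2, 3) term-by-term (mod 7).
  -3*X**3 ↦ -3·1·1·1 = -3
  -3*X**2*Y ↦ -3·1·2·1 = -6
  3*X**2*Z ↦ 3·1·1·3 = 9
  -2*X*Y**2 ↦ -2·1·4·1 = -8
  -2*X*Y*Z ↦ -2·1·2·3 = -12
  X*Z**2 ↦ 1·1·1·9 = 9
  2*Y**3 ↦ 2·1·8·1 = 16
  -3*Y**2*Z ↦ -3·1·4·3 = -36
  Y*Z**2 ↦ 1·1·2·9 = 18
  Z**3 ↦ 1·1·1·27 = 27
Sum: F(1, 2, 3) = (-3) + (-6) + (9) + (-8) + (-12) + (9) + (16) + (-36) + (18) + (27) = 14.
Reducing mod 7: 14 ≡ 0 (mod 7).
Since F(a, b, c) ≡ 0 (mod 7), P lies on the curve.


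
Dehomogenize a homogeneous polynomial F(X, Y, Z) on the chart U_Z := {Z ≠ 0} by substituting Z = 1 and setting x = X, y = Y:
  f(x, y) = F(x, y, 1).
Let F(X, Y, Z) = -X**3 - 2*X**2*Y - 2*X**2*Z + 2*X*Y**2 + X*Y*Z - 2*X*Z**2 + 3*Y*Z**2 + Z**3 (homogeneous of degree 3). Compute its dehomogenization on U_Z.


f(x, y) = -x**3 - 2*x**2*y - 2*x**2 + 2*x*y**2 + x*y - 2*x + 3*y + 1

On U_Z we set Z = 1. Each monomial c·X^i·Y^j·Z^k in F becomes c·x^i·y^j·1^k = c·x^i·y^j.
Substituting Z = 1: F(X, Y, 1) = -x**3 - 2*x**2*y - 2*x**2 + 2*x*y**2 + x*y - 2*x + 3*y + 1.
Note: deg(f) ≤ deg(F) = 3; strict inequality happens when F is divisible by Z (lost terms).


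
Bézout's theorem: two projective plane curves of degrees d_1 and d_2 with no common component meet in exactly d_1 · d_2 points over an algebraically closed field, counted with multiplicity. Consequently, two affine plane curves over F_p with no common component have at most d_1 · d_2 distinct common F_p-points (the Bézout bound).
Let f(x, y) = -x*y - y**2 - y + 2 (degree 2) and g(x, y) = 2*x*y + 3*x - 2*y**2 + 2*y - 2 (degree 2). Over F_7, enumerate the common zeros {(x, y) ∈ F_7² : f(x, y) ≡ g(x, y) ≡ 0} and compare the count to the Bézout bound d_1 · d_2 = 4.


Common zeros: {(0, 5)}; count = 1; Bézout bound = 4.

deg(f) = 2, deg(g) = 2, so Bézout bound = 4.
Scan x ∈ F_7. For each x, list the y ∈ F_7 with f(x, y) ≡ 0 and those with g(x, y) ≡ 0 (mod 7); the common zeros in that column are the intersection.
  x = 0: f ≡ 0 at y ∈ {1, 5}; g ≡ 0 at y ∈ {3, 5}; common: {5}.
  x = 1: f ≡ 0 at y ∈ ∅; g ≡ 0 at y ∈ ∅; common: ∅.
  x = 2: f ≡ 0 at y ∈ ∅; g ≡ 0 at y ∈ ∅; common: ∅.
  x = 3: f ≡ 0 at y ∈ ∅; g ≡ 0 at y ∈ {0, 4}; common: ∅.
  x = 4: f ≡ 0 at y ∈ ∅; g ≡ 0 at y ∈ ∅; common: ∅.
  x = 5: f ≡ 0 at y ∈ {2, 6}; g ≡ 0 at y ∈ ∅; common: ∅.
  x = 6: f ≡ 0 at y ∈ {3, 4}; g ≡ 0 at y ∈ {1, 6}; common: ∅.
Collecting: common zeros = {(0, 5)}, so the count is 1.
Comparison with the Bézout bound: 1 ≤ 4 = deg(f)·deg(g), as expected for curves with no common component (the affine F_7-count falls short of the bound because intersections may lie at infinity, over extension fields, or carry multiplicity).


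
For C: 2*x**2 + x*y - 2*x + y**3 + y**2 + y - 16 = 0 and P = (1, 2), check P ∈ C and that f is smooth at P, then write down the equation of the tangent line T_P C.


Tangent line at P: 4*x + 18*y - 40 = 0.

Step 1: f(1, 2) = 0, so P lies on C.
Step 2: partial derivatives
  f_x(x, y) = 4*x + y - 2, f_y(x, y) = x + 3*y**2 + 2*y + 1.
  f_x(P) = 4, f_y(P) = 18 (gradient nonzero, so P is smooth).
Step 3: tangent line at P: 4·(x − 1) + 18·(y − 2) = 0.
Expanding: 4*x + 18*y - 40 = 0.


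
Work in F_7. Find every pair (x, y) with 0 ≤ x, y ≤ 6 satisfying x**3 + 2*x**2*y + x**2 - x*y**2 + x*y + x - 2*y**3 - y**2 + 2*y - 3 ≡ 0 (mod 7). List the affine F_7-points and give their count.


Affine F_7-points: {(1, 0), (1, 2), (1, 4), (2, 2), (4, 1), (5, 6), (6, 2), (6, 3)}; count = 8.

For each of the 49 pairs (x, y) ∈ F_7², evaluate f(x, y) mod 7. Record the zeros.
  x = 0: [0↦4, 1↦3, 2↦2, 3↦3, 4↦1, 5↦5, 6↦3]  zeros at y ∈ ∅
  x = 1: [0↦0, 1↦1, 2↦0, 3↦6, 4↦0, 5↦5, 6↦2]  zeros at y ∈ {0, 2, 4}
  x = 2: [0↦4, 1↦4, 2↦0, 3↦1, 4↦2, 5↦5, 6↦5]  zeros at y ∈ {2}
  x = 3: [0↦1, 1↦4, 2↦1, 3↦1, 4↦6, 5↦4, 6↦4]  zeros at y ∈ ∅
  x = 4: [0↦4, 1↦0, 2↦2, 3↦5, 4↦4, 5↦1, 6↦5]  zeros at y ∈ {1}
  x = 5: [0↦5, 1↦5, 2↦2, 3↦5, 4↦2, 5↦2, 6↦0]  zeros at y ∈ {6}
  x = 6: [0↦3, 1↦4, 2↦0, 3↦0, 4↦6, 5↦6, 6↦2]  zeros at y ∈ {2, 3}
Collecting zeros: affine points = {(1, 0), (1, 2), (1, 4), (2, 2), (4, 1), (5, 6), (6, 2), (6, 3)}.
Total count |C(F_7)_aff| = 8.


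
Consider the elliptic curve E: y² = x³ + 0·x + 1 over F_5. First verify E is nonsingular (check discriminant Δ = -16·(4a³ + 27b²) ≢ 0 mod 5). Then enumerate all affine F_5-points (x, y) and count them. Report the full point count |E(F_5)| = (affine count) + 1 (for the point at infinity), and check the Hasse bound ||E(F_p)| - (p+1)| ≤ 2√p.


Affine points = {(0, 1), (0, 4), (2, 2), (2, 3), (4, 0)}; affine count = 5; |E(F_5)| = 6.

Discriminant check: Δ ∝ 4a³ + 27b² = 4·0³ + 27·1² = 4·0 + 27·1 ≡ 2 (mod 5). Nonzero ⇒ E is nonsingular.
For each x ∈ F_5, compute rhs = x³ + 0·x + 1 mod 5, then count y ∈ F_5 with y² ≡ rhs.
  x = 0: rhs = 1, matching y values: 1, 4 (2 points).
  x = 1: rhs = 2, matching y values: none (0 points).
  x = 2: rhs = 4, matching y values: 2, 3 (2 points).
  x = 3: rhs = 3, matching y values: none (0 points).
  x = 4: rhs = 0, matching y values: 0 (1 points).
Total affine count: 5.
Full point count |E(F_5)| = 5 + 1 = 6.
Hasse bound: |6 − (5+1)| = |0| = 0 ≤ 2√5 ≈ 4.4721 ✓.


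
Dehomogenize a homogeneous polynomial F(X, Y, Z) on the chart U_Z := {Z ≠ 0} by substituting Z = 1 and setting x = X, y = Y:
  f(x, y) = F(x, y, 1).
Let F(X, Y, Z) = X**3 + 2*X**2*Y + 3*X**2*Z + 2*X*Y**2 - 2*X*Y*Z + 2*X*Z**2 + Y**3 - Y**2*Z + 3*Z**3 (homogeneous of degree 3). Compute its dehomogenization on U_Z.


f(x, y) = x**3 + 2*x**2*y + 3*x**2 + 2*x*y**2 - 2*x*y + 2*x + y**3 - y**2 + 3

On U_Z we set Z = 1. Each monomial c·X^i·Y^j·Z^k in F becomes c·x^i·y^j·1^k = c·x^i·y^j.
Substituting Z = 1: F(X, Y, 1) = x**3 + 2*x**2*y + 3*x**2 + 2*x*y**2 - 2*x*y + 2*x + y**3 - y**2 + 3.
Note: deg(f) ≤ deg(F) = 3; strict inequality happens when F is divisible by Z (lost terms).


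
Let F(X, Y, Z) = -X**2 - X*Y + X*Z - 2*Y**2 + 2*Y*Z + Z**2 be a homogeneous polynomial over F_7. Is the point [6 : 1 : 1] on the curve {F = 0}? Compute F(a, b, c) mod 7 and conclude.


F(6,1,1) ≡ 0 (mod 7); P is on the curve.

Evaluate F(6, 1, 1) term-by-term (mod 7).
  -X**2 ↦ -1·36·1·1 = -36
  -X*Y ↦ -1·6·1·1 = -6
  X*Z ↦ 1·6·1·1 = 6
  -2*Y**2 ↦ -2·1·1·1 = -2
  2*Y*Z ↦ 2·1·1·1 = 2
  Z**2 ↦ 1·1·1·1 = 1
Sum: F(6, 1, 1) = (-36) + (-6) + (6) + (-2) + (2) + (1) = -35.
Reducing mod 7: -35 ≡ 0 (mod 7).
Since F(a, b, c) ≡ 0 (mod 7), P lies on the curve.


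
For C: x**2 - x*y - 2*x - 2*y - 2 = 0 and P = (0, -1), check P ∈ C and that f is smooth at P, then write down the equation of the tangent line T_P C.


Tangent line at P: -x - 2*y - 2 = 0.

Step 1: f(0, -1) = 0, so P lies on C.
Step 2: partial derivatives
  f_x(x, y) = 2*x - y - 2, f_y(x, y) = -x - 2.
  f_x(P) = -1, f_y(P) = -2 (gradient nonzero, so P is smooth).
Step 3: tangent line at P: -1·(x − 0) + -2·(y − -1) = 0.
Expanding: -x - 2*y - 2 = 0.


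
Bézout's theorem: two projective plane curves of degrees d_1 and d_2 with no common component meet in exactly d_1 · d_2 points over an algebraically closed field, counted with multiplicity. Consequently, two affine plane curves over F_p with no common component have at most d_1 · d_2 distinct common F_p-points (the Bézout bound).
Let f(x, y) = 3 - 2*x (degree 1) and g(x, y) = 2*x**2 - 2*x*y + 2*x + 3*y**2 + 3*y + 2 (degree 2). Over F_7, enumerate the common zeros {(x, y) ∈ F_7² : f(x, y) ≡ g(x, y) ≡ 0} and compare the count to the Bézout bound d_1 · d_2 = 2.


Common zeros: ∅; count = 0; Bézout bound = 2.

deg(f) = 1, deg(g) = 2, so Bézout bound = 2.
Scan x ∈ F_7. For each x, list the y ∈ F_7 with f(x, y) ≡ 0 and those with g(x, y) ≡ 0 (mod 7); the common zeros in that column are the intersection.
  x = 0: f ≡ 0 at y ∈ ∅; g ≡ 0 at y ∈ ∅; common: ∅.
  x = 1: f ≡ 0 at y ∈ ∅; g ≡ 0 at y ∈ ∅; common: ∅.
  x = 2: f ≡ 0 at y ∈ ∅; g ≡ 0 at y ∈ {0, 5}; common: ∅.
  x = 3: f ≡ 0 at y ∈ ∅; g ≡ 0 at y ∈ ∅; common: ∅.
  x = 4: f ≡ 0 at y ∈ ∅; g ≡ 0 at y ∈ {0, 4}; common: ∅.
  x = 5: f ≡ 0 at y ∈ {0, 1, 2, 3, 4, 5, 6}; g ≡ 0 at y ∈ ∅; common: ∅.
  x = 6: f ≡ 0 at y ∈ ∅; g ≡ 0 at y ∈ {4, 6}; common: ∅.
Collecting: common zeros = ∅, so the count is 0.
Comparison with the Bézout bound: 0 ≤ 2 = deg(f)·deg(g), as expected for curves with no common component (the affine F_7-count falls short of the bound because intersections may lie at infinity, over extension fields, or carry multiplicity).


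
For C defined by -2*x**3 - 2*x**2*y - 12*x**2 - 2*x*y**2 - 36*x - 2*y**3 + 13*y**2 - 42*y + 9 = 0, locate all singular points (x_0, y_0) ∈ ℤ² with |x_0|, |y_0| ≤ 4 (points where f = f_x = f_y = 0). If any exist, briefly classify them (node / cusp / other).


Singular points: {(-3, 3)}; classification: cusp.

Compute partial derivatives:
  f_x = -6*x**2 - 4*x*y - 24*x - 2*y**2 - 36.
  f_y = -2*x**2 - 4*x*y - 6*y**2 + 26*y - 42.
Scan x_0 ∈ {−4, ..., 4}. For each x_0, f_y(x_0, y) is a polynomial in y; find its integer roots y ∈ {−4, ..., 4}, then test f_x and f at those candidates.
  x = -4: f_y(-4, y) = -6*y**2 + 42*y - 74; no integer root y with |y| ≤ 4.
  x = -3: f_y(-3, y) = -6*y**2 + 38*y - 60; vanishes at y ∈ {3}. (-3, 3): f_x = 0, f = 0 — SINGULAR.
  x = -2: f_y(-2, y) = -6*y**2 + 34*y - 50; no integer root y with |y| ≤ 4.
  x = -1: f_y(-1, y) = -6*y**2 + 30*y - 44; no integer root y with |y| ≤ 4.
  x = 0: f_y(0, y) = -6*y**2 + 26*y - 42; no integer root y with |y| ≤ 4.
  x = 1: f_y(1, y) = -6*y**2 + 22*y - 44; no integer root y with |y| ≤ 4.
  x = 2: f_y(2, y) = -6*y**2 + 18*y - 50; no integer root y with |y| ≤ 4.
  x = 3: f_y(3, y) = -6*y**2 + 14*y - 60; no integer root y with |y| ≤ 4.
  x = 4: f_y(4, y) = -6*y**2 + 10*y - 74; no integer root y with |y| ≤ 4.
Only singular point on the grid: (-3, 3).
Classify: substitute x = -3 + u, y = 3 + v and expand: f = -2*u**3 - 2*u**2*v - 2*u*v**2 - 2*v**3 + v**2.
No constant or linear terms (consistent with a singular point). Quadratic part: v**2. Cubic part: -2*u**3 - 2*u**2*v - 2*u*v**2 - 2*v**3.
The quadratic part v**2 is a perfect square, so there is a single (double) tangent line v = 0, i.e. y = 3. Restricting the cubic part to that line (v = 0) leaves -2*u**3 ≠ 0, so f is not divisible by v and the branch is v² ≈ 2*u**3 to lowest order — this is a cusp.
Classification: cusp.


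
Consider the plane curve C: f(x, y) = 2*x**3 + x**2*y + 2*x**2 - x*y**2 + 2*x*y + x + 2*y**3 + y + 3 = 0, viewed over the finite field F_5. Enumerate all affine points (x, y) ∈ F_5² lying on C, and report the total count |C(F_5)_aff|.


Affine F_5-points: {(0, 3), (0, 4), (1, 3), (2, 2), (4, 1), (4, 3)}; count = 6.

For each of the 25 pairs (x, y) ∈ F_5², evaluate f(x, y) mod 5. Record the zeros.
  x = 0: [0↦3, 1↦1, 2↦1, 3↦0, 4↦0]  zeros at y ∈ {3, 4}
  x = 1: [0↦3, 1↦3, 2↦3, 3↦0, 4↦1]  zeros at y ∈ {3}
  x = 2: [0↦4, 1↦3, 2↦0, 3↦2, 4↦1]  zeros at y ∈ {2}
  x = 3: [0↦3, 1↦3, 2↦4, 3↦3, 4↦2]  zeros at y ∈ ∅
  x = 4: [0↦2, 1↦0, 2↦2, 3↦0, 4↦1]  zeros at y ∈ {1, 3}
Collecting zeros: affine points = {(0, 3), (0, 4), (1, 3), (2, 2), (4, 1), (4, 3)}.
Total count |C(F_5)_aff| = 6.


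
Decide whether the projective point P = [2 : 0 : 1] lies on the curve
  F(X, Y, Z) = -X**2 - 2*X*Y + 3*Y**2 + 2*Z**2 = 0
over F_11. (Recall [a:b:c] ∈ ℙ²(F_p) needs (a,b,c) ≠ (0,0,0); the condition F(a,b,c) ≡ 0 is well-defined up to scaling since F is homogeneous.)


F(2,0,1) ≡ 9 (mod 11); P is NOT on the curve.

Evaluate F(2, 0, 1) term-by-term (mod 11).
  -X**2 ↦ -1·4·1·1 = -4
  -2*X*Y ↦ -2·2·0·1 = 0
  3*Y**2 ↦ 3·1·0·1 = 0
  2*Z**2 ↦ 2·1·1·1 = 2
Sum: F(2, 0, 1) = (-4) + (0) + (0) + (2) = -2.
Reducing mod 11: -2 ≡ 9 (mod 11).
Since F(a, b, c) ≡ 9 ≠ 0 (mod 11), P does NOT lie on the curve.


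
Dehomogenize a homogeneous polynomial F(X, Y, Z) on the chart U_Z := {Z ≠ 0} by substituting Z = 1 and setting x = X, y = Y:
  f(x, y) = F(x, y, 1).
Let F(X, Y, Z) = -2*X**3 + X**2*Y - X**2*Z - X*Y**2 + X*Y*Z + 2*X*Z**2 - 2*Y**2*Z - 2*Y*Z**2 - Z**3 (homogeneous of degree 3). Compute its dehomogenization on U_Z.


f(x, y) = -2*x**3 + x**2*y - x**2 - x*y**2 + x*y + 2*x - 2*y**2 - 2*y - 1

On U_Z we set Z = 1. Each monomial c·X^i·Y^j·Z^k in F becomes c·x^i·y^j·1^k = c·x^i·y^j.
Substituting Z = 1: F(X, Y, 1) = -2*x**3 + x**2*y - x**2 - x*y**2 + x*y + 2*x - 2*y**2 - 2*y - 1.
Note: deg(f) ≤ deg(F) = 3; strict inequality happens when F is divisible by Z (lost terms).


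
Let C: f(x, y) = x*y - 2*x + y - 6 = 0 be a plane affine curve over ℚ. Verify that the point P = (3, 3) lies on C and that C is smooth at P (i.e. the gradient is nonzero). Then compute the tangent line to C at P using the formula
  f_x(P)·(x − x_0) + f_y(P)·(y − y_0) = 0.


Tangent line at P: x + 4*y - 15 = 0.

Step 1: f(3, 3) = 0, so P lies on C.
Step 2: partial derivatives
  f_x(x, y) = y - 2, f_y(x, y) = x + 1.
  f_x(P) = 1, f_y(P) = 4 (gradient nonzero, so P is smooth).
Step 3: tangent line at P: 1·(x − 3) + 4·(y − 3) = 0.
Expanding: x + 4*y - 15 = 0.


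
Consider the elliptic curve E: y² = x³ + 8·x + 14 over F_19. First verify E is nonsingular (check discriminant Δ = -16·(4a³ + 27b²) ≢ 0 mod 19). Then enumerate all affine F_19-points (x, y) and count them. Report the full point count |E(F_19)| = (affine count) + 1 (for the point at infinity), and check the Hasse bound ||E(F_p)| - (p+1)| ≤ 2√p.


Affine points = {(1, 2), (1, 17), (2, 0), (8, 1), (8, 18), (9, 6), (9, 13), (10, 7), (10, 12), (13, 4), (13, 15), (14, 1), (14, 18), (16, 1), (16, 18), (17, 3), (17, 16), (18, 9), (18, 10)}; affine count = 19; |E(F_19)| = 20.

Discriminant check: Δ ∝ 4a³ + 27b² = 4·8³ + 27·14² = 4·512 + 27·196 ≡ 6 (mod 19). Nonzero ⇒ E is nonsingular.
For each x ∈ F_19, compute rhs = x³ + 8·x + 14 mod 19, then count y ∈ F_19 with y² ≡ rhs.
  x = 0: rhs = 14, matching y values: none (0 points).
  x = 1: rhs = 4, matching y values: 2, 17 (2 points).
  x = 2: rhs = 0, matching y values: 0 (1 points).
  x = 3: rhs = 8, matching y values: none (0 points).
  x = 4: rhs = 15, matching y values: none (0 points).
  x = 5: rhs = 8, matching y values: none (0 points).
  x = 6: rhs = 12, matching y values: none (0 points).
  x = 7: rhs = 14, matching y values: none (0 points).
  x = 8: rhs = 1, matching y values: 1, 18 (2 points).
  x = 9: rhs = 17, matching y values: 6, 13 (2 points).
  x = 10: rhs = 11, matching y values: 7, 12 (2 points).
  x = 11: rhs = 8, matching y values: none (0 points).
  x = 12: rhs = 14, matching y values: none (0 points).
  x = 13: rhs = 16, matching y values: 4, 15 (2 points).
  x = 14: rhs = 1, matching y values: 1, 18 (2 points).
  x = 15: rhs = 13, matching y values: none (0 points).
  x = 16: rhs = 1, matching y values: 1, 18 (2 points).
  x = 17: rhs = 9, matching y values: 3, 16 (2 points).
  x = 18: rhs = 5, matching y values: 9, 10 (2 points).
Total affine count: 19.
Full point count |E(F_19)| = 19 + 1 = 20.
Hasse bound: |20 − (19+1)| = |0| = 0 ≤ 2√19 ≈ 8.7178 ✓.


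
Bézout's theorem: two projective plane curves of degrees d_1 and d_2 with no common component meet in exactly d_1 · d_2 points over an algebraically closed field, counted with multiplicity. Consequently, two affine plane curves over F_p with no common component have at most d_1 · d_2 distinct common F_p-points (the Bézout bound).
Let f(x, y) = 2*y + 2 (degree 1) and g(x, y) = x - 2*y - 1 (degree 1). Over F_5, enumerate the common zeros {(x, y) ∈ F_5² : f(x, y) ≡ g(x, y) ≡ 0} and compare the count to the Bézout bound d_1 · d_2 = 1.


Common zeros: {(4, 4)}; count = 1; Bézout bound = 1.

deg(f) = 1, deg(g) = 1, so Bézout bound = 1.
Scan x ∈ F_5. For each x, list the y ∈ F_5 with f(x, y) ≡ 0 and those with g(x, y) ≡ 0 (mod 5); the common zeros in that column are the intersection.
  x = 0: f ≡ 0 at y ∈ {4}; g ≡ 0 at y ∈ {2}; common: ∅.
  x = 1: f ≡ 0 at y ∈ {4}; g ≡ 0 at y ∈ {0}; common: ∅.
  x = 2: f ≡ 0 at y ∈ {4}; g ≡ 0 at y ∈ {3}; common: ∅.
  x = 3: f ≡ 0 at y ∈ {4}; g ≡ 0 at y ∈ {1}; common: ∅.
  x = 4: f ≡ 0 at y ∈ {4}; g ≡ 0 at y ∈ {4}; common: {4}.
Collecting: common zeros = {(4, 4)}, so the count is 1.
Comparison with the Bézout bound: 1 ≤ 1 = deg(f)·deg(g), as expected for curves with no common component (the bound is attained).


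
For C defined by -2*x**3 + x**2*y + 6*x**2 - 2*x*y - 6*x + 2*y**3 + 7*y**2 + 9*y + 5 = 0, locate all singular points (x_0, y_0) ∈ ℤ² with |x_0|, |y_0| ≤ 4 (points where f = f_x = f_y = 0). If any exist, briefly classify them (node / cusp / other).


Singular points: {(1, -1)}; classification: node.

Compute partial derivatives:
  f_x = -6*x**2 + 2*x*y + 12*x - 2*y - 6.
  f_y = x**2 - 2*x + 6*y**2 + 14*y + 9.
Scan x_0 ∈ {−4, ..., 4}. For each x_0, f_y(x_0, y) is a polynomial in y; find its integer roots y ∈ {−4, ..., 4}, then test f_x and f at those candidates.
  x = -4: f_y(-4, y) = 6*y**2 + 14*y + 33; no integer root y with |y| ≤ 4.
  x = -3: f_y(-3, y) = 6*y**2 + 14*y + 24; no integer root y with |y| ≤ 4.
  x = -2: f_y(-2, y) = 6*y**2 + 14*y + 17; no integer root y with |y| ≤ 4.
  x = -1: f_y(-1, y) = 6*y**2 + 14*y + 12; no integer root y with |y| ≤ 4.
  x = 0: f_y(0, y) = 6*y**2 + 14*y + 9; no integer root y with |y| ≤ 4.
  x = 1: f_y(1, y) = 6*y**2 + 14*y + 8; vanishes at y ∈ {-1}. (1, -1): f_x = 0, f = 0 — SINGULAR.
  x = 2: f_y(2, y) = 6*y**2 + 14*y + 9; no integer root y with |y| ≤ 4.
  x = 3: f_y(3, y) = 6*y**2 + 14*y + 12; no integer root y with |y| ≤ 4.
  x = 4: f_y(4, y) = 6*y**2 + 14*y + 17; no integer root y with |y| ≤ 4.
Only singular point on the grid: (1, -1).
Classify: substitute x = 1 + u, y = -1 + v and expand: f = -2*u**3 + u**2*v - u**2 + 2*v**3 + v**2.
No constant or linear terms (consistent with a singular point). Quadratic part: -u**2 + v**2. Cubic part: -2*u**3 + u**2*v + 2*v**3.
The quadratic part v**2 - u**2 = (v − u)(v + u) splits into two distinct linear factors, so there are two distinct tangent lines y − -1 = ±(x − 1) — this is a node (ordinary double point).
Classification: node.


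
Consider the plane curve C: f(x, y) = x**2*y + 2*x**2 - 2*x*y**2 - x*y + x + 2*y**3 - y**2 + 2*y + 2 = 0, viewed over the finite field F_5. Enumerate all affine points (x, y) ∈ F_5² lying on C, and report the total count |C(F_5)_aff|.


Affine F_5-points: {(0, 1), (1, 0), (4, 1)}; count = 3.

For each of the 25 pairs (x, y) ∈ F_5², evaluate f(x, y) mod 5. Record the zeros.
  x = 0: [0↦2, 1↦0, 2↦3, 3↦3, 4↦2]  zeros at y ∈ {1}
  x = 1: [0↦0, 1↦1, 2↦3, 3↦3, 4↦3]  zeros at y ∈ {0}
  x = 2: [0↦2, 1↦3, 2↦1, 3↦3, 4↦1]  zeros at y ∈ ∅
  x = 3: [0↦3, 1↦1, 2↦2, 3↦3, 4↦1]  zeros at y ∈ ∅
  x = 4: [0↦3, 1↦0, 2↦1, 3↦3, 4↦3]  zeros at y ∈ {1}
Collecting zeros: affine points = {(0, 1), (1, 0), (4, 1)}.
Total count |C(F_5)_aff| = 3.


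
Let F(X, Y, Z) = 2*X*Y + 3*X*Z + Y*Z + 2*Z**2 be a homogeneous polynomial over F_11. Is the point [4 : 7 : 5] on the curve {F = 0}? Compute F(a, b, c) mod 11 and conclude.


F(4,7,5) ≡ 3 (mod 11); P is NOT on the curve.

Evaluate F(4, 7, 5) term-by-term (mod 11).
  2*X*Y ↦ 2·4·7·1 = 56
  3*X*Z ↦ 3·4·1·5 = 60
  Y*Z ↦ 1·1·7·5 = 35
  2*Z**2 ↦ 2·1·1·25 = 50
Sum: F(4, 7, 5) = (56) + (60) + (35) + (50) = 201.
Reducing mod 11: 201 ≡ 3 (mod 11).
Since F(a, b, c) ≡ 3 ≠ 0 (mod 11), P does NOT lie on the curve.


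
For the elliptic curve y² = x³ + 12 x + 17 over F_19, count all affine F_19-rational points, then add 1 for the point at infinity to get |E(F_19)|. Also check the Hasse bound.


Affine points = {(0, 6), (0, 13), (1, 7), (1, 12), (2, 7), (2, 12), (3, 2), (3, 17), (6, 1), (6, 18), (7, 8), (7, 11), (8, 6), (8, 13), (10, 4), (10, 15), (11, 6), (11, 13), (15, 0), (16, 7), (16, 12), (17, 2), (17, 17), (18, 2), (18, 17)}; affine count = 25; |E(F_19)| = 26.

Discriminant check: Δ ∝ 4a³ + 27b² = 4·12³ + 27·17² = 4·1728 + 27·289 ≡ 9 (mod 19). Nonzero ⇒ E is nonsingular.
For each x ∈ F_19, compute rhs = x³ + 12·x + 17 mod 19, then count y ∈ F_19 with y² ≡ rhs.
  x = 0: rhs = 17, matching y values: 6, 13 (2 points).
  x = 1: rhs = 11, matching y values: 7, 12 (2 points).
  x = 2: rhs = 11, matching y values: 7, 12 (2 points).
  x = 3: rhs = 4, matching y values: 2, 17 (2 points).
  x = 4: rhs = 15, matching y values: none (0 points).
  x = 5: rhs = 12, matching y values: none (0 points).
  x = 6: rhs = 1, matching y values: 1, 18 (2 points).
  x = 7: rhs = 7, matching y values: 8, 11 (2 points).
  x = 8: rhs = 17, matching y values: 6, 13 (2 points).
  x = 9: rhs = 18, matching y values: none (0 points).
  x = 10: rhs = 16, matching y values: 4, 15 (2 points).
  x = 11: rhs = 17, matching y values: 6, 13 (2 points).
  x = 12: rhs = 8, matching y values: none (0 points).
  x = 13: rhs = 14, matching y values: none (0 points).
  x = 14: rhs = 3, matching y values: none (0 points).
  x = 15: rhs = 0, matching y values: 0 (1 points).
  x = 16: rhs = 11, matching y values: 7, 12 (2 points).
  x = 17: rhs = 4, matching y values: 2, 17 (2 points).
  x = 18: rhs = 4, matching y values: 2, 17 (2 points).
Total affine count: 25.
Full point count |E(F_19)| = 25 + 1 = 26.
Hasse bound: |26 − (19+1)| = |6| = 6 ≤ 2√19 ≈ 8.7178 ✓.


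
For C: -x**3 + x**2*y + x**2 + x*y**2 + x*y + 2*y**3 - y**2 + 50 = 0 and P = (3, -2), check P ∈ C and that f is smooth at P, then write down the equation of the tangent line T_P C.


Tangent line at P: -31*x + 28*y + 149 = 0.

Step 1: f(3, -2) = 0, so P lies on C.
Step 2: partial derivatives
  f_x(x, y) = -3*x**2 + 2*x*y + 2*x + y**2 + y, f_y(x, y) = x**2 + 2*x*y + x + 6*y**2 - 2*y.
  f_x(P) = -31, f_y(P) = 28 (gradient nonzero, so P is smooth).
Step 3: tangent line at P: -31·(x − 3) + 28·(y − -2) = 0.
Expanding: -31*x + 28*y + 149 = 0.


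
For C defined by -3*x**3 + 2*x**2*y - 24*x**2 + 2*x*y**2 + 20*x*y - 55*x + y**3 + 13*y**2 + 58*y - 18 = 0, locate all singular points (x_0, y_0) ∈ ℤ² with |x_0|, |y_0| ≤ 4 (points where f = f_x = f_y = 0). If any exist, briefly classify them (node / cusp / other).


Singular points: {(-3, -2)}; classification: node.

Compute partial derivatives:
  f_x = -9*x**2 + 4*x*y - 48*x + 2*y**2 + 20*y - 55.
  f_y = 2*x**2 + 4*x*y + 20*x + 3*y**2 + 26*y + 58.
Scan x_0 ∈ {−4, ..., 4}. For each x_0, f_y(x_0, y) is a polynomial in y; find its integer roots y ∈ {−4, ..., 4}, then test f_x and f at those candidates.
  x = -4: f_y(-4, y) = 3*y**2 + 10*y + 10; no integer root y with |y| ≤ 4.
  x = -3: f_y(-3, y) = 3*y**2 + 14*y + 16; vanishes at y ∈ {-2}. (-3, -2): f_x = 0, f = 0 — SINGULAR.
  x = -2: f_y(-2, y) = 3*y**2 + 18*y + 26; no integer root y with |y| ≤ 4.
  x = -1: f_y(-1, y) = 3*y**2 + 22*y + 40; vanishes at y ∈ {-4}. (-1, -4): f_x = -48 ≠ 0.
  x = 0: f_y(0, y) = 3*y**2 + 26*y + 58; no integer root y with |y| ≤ 4.
  x = 1: f_y(1, y) = 3*y**2 + 30*y + 80; no integer root y with |y| ≤ 4.
  x = 2: f_y(2, y) = 3*y**2 + 34*y + 106; no integer root y with |y| ≤ 4.
  x = 3: f_y(3, y) = 3*y**2 + 38*y + 136; no integer root y with |y| ≤ 4.
  x = 4: f_y(4, y) = 3*y**2 + 42*y + 170; no integer root y with |y| ≤ 4.
Only singular point on the grid: (-3, -2).
Classify: substitute x = -3 + u, y = -2 + v and expand: f = -3*u**3 + 2*u**2*v - u**2 + 2*u*v**2 + v**3 + v**2.
No constant or linear terms (consistent with a singular point). Quadratic part: -u**2 + v**2. Cubic part: -3*u**3 + 2*u**2*v + 2*u*v**2 + v**3.
The quadratic part v**2 - u**2 = (v − u)(v + u) splits into two distinct linear factors, so there are two distinct tangent lines y − -2 = ±(x − -3) — this is a node (ordinary double point).
Classification: node.
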